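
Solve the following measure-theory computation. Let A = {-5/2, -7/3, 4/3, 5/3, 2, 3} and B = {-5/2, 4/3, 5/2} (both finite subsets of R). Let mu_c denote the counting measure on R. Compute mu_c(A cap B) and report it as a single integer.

Counting measure on a finite set equals cardinality. mu_c(A cap B) = |A cap B| (elements appearing in both).
Enumerating the elements of A that also lie in B gives 2 element(s).
So mu_c(A cap B) = 2.

2


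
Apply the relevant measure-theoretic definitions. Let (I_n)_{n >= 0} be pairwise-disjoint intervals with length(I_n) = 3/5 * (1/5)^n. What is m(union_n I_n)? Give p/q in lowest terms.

By countable additivity of the Lebesgue measure on pairwise disjoint measurable sets,
  m(union_{n >= 0} I_n) = sum_{n >= 0} m(I_n) = sum_{n >= 0} a * r^n,
  with a = 3/5 and r = 1/5.
Since 0 < r = 1/5 < 1, the geometric series converges:
  sum_{n >= 0} a * r^n = a / (1 - r).
  = 3/5 / (1 - 1/5)
  = 3/5 / (4/5)
  = 3/4.

3/4


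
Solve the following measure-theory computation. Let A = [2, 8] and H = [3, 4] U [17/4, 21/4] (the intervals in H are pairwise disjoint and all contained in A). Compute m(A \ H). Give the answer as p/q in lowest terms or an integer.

The ambient interval has length m(A) = 8 - 2 = 6.
Since the holes are disjoint and sit inside A, by finite additivity
  m(H) = sum_i (b_i - a_i), and m(A \ H) = m(A) - m(H).
Computing the hole measures:
  m(H_1) = 4 - 3 = 1.
  m(H_2) = 21/4 - 17/4 = 1.
Summed: m(H) = 1 + 1 = 2.
So m(A \ H) = 6 - 2 = 4.

4


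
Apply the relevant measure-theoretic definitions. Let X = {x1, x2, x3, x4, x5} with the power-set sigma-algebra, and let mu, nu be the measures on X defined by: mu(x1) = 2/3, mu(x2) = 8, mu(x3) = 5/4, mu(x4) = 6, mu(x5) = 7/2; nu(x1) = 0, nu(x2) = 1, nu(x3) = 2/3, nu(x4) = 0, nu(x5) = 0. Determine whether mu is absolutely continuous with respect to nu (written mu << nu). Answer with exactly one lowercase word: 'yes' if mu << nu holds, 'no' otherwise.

mu << nu means: every nu-null measurable set is also mu-null; equivalently, for every atom x, if nu({x}) = 0 then mu({x}) = 0.
Checking each atom:
  x1: nu = 0, mu = 2/3 > 0 -> violates mu << nu.
  x2: nu = 1 > 0 -> no constraint.
  x3: nu = 2/3 > 0 -> no constraint.
  x4: nu = 0, mu = 6 > 0 -> violates mu << nu.
  x5: nu = 0, mu = 7/2 > 0 -> violates mu << nu.
The atom(s) x1, x4, x5 violate the condition (nu = 0 but mu > 0). Therefore mu is NOT absolutely continuous w.r.t. nu.

no


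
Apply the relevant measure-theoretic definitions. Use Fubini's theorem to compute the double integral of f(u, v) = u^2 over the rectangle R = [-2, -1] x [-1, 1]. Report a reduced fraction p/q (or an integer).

f(u, v) is a tensor product of a function of u and a function of v, and both factors are bounded continuous (hence Lebesgue integrable) on the rectangle, so Fubini's theorem applies:
  integral_R f d(m x m) = (integral_a1^b1 u^2 du) * (integral_a2^b2 1 dv).
Inner integral in u: integral_{-2}^{-1} u^2 du = ((-1)^3 - (-2)^3)/3
  = 7/3.
Inner integral in v: integral_{-1}^{1} 1 dv = (1^1 - (-1)^1)/1
  = 2.
Product: (7/3) * (2) = 14/3.

14/3


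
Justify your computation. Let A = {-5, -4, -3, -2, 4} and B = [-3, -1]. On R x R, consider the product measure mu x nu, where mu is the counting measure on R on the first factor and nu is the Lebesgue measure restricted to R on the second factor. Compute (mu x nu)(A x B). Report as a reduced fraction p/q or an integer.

For a measurable rectangle A x B, the product measure satisfies
  (mu x nu)(A x B) = mu(A) * nu(B).
  mu(A) = 5.
  nu(B) = 2.
  (mu x nu)(A x B) = 5 * 2 = 10.

10


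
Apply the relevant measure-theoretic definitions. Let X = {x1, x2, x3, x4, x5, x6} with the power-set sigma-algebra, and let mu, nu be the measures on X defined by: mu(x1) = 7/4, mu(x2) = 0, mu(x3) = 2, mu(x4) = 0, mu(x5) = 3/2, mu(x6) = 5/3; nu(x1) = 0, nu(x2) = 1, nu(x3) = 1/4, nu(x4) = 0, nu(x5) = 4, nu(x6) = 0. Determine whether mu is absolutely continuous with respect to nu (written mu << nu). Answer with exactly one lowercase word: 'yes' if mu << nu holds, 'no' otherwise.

mu << nu means: every nu-null measurable set is also mu-null; equivalently, for every atom x, if nu({x}) = 0 then mu({x}) = 0.
Checking each atom:
  x1: nu = 0, mu = 7/4 > 0 -> violates mu << nu.
  x2: nu = 1 > 0 -> no constraint.
  x3: nu = 1/4 > 0 -> no constraint.
  x4: nu = 0, mu = 0 -> consistent with mu << nu.
  x5: nu = 4 > 0 -> no constraint.
  x6: nu = 0, mu = 5/3 > 0 -> violates mu << nu.
The atom(s) x1, x6 violate the condition (nu = 0 but mu > 0). Therefore mu is NOT absolutely continuous w.r.t. nu.

no


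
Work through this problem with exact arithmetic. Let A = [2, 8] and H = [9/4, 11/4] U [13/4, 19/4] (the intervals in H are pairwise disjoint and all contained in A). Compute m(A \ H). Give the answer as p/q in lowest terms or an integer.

The ambient interval has length m(A) = 8 - 2 = 6.
Since the holes are disjoint and sit inside A, by finite additivity
  m(H) = sum_i (b_i - a_i), and m(A \ H) = m(A) - m(H).
Computing the hole measures:
  m(H_1) = 11/4 - 9/4 = 1/2.
  m(H_2) = 19/4 - 13/4 = 3/2.
Summed: m(H) = 1/2 + 3/2 = 2.
So m(A \ H) = 6 - 2 = 4.

4


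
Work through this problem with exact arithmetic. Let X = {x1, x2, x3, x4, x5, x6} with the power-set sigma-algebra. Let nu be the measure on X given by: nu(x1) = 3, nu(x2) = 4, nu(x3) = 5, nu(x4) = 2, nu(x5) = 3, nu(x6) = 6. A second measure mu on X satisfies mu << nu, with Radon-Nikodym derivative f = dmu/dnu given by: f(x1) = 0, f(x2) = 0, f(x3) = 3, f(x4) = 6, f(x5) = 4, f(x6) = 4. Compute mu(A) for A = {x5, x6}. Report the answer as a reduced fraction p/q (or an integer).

By the defining property of the Radon-Nikodym derivative, for every measurable set A,
  mu(A) = integral_A f dnu.
Since nu is a discrete measure concentrated on the atoms of X, the integral over A reduces to the sum
  mu(A) = sum_{x in A} f(x) * nu({x}).
Computing each term:
  x5: f(x5) * nu(x5) = 4 * 3 = 12.
  x6: f(x6) * nu(x6) = 4 * 6 = 24.
Summing: mu(A) = 12 + 24 = 36.

36


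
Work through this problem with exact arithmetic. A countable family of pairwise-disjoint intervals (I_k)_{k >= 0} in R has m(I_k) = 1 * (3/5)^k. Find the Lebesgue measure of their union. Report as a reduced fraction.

By countable additivity of the Lebesgue measure on pairwise disjoint measurable sets,
  m(union_{k >= 0} I_k) = sum_{k >= 0} m(I_k) = sum_{k >= 0} a * r^k,
  with a = 1 and r = 3/5.
Since 0 < r = 3/5 < 1, the geometric series converges:
  sum_{k >= 0} a * r^k = a / (1 - r).
  = 1 / (1 - 3/5)
  = 1 / (2/5)
  = 5/2.

5/2


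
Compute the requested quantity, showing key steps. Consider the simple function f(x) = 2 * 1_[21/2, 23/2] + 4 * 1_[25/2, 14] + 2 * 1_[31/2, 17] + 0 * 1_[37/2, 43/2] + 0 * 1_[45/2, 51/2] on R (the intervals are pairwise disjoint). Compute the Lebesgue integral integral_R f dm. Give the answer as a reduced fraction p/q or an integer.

For a simple function f = sum_i c_i * 1_{A_i} with disjoint A_i,
  integral f dm = sum_i c_i * m(A_i).
Lengths of the A_i:
  m(A_1) = 23/2 - 21/2 = 1.
  m(A_2) = 14 - 25/2 = 3/2.
  m(A_3) = 17 - 31/2 = 3/2.
  m(A_4) = 43/2 - 37/2 = 3.
  m(A_5) = 51/2 - 45/2 = 3.
Contributions c_i * m(A_i):
  (2) * (1) = 2.
  (4) * (3/2) = 6.
  (2) * (3/2) = 3.
  (0) * (3) = 0.
  (0) * (3) = 0.
Total: 2 + 6 + 3 + 0 + 0 = 11.

11


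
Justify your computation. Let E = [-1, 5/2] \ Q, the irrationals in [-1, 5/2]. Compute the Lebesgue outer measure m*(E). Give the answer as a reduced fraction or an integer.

The interval I = [-1, 5/2] has m(I) = 5/2 - (-1) = 7/2 (endpoints are measure-zero, so open/closed/half-open agree). Write I = (I cap Q) u (I \ Q). The rationals in I are countable, so m*(I cap Q) = 0 (cover each rational by intervals whose total length is arbitrarily small). By countable subadditivity m*(I) <= m*(I cap Q) + m*(I \ Q), hence m*(I \ Q) >= m(I) = 7/2. The reverse inequality m*(I \ Q) <= m*(I) = 7/2 is trivial since (I \ Q) is a subset of I. Therefore m*(I \ Q) = 7/2.

7/2


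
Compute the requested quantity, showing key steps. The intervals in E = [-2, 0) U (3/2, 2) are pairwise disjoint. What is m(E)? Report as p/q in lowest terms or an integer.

For pairwise disjoint intervals, m(union_i I_i) = sum_i m(I_i),
and m is invariant under swapping open/closed endpoints (single points have measure 0).
So m(E) = sum_i (b_i - a_i).
  I_1 has length 0 - (-2) = 2.
  I_2 has length 2 - 3/2 = 1/2.
Summing:
  m(E) = 2 + 1/2 = 5/2.

5/2


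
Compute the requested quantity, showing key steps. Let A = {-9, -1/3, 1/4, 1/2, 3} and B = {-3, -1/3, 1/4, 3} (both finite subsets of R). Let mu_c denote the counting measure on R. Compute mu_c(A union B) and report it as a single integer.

Counting measure on a finite set equals cardinality. By inclusion-exclusion, |A union B| = |A| + |B| - |A cap B|.
|A| = 5, |B| = 4, |A cap B| = 3.
So mu_c(A union B) = 5 + 4 - 3 = 6.

6


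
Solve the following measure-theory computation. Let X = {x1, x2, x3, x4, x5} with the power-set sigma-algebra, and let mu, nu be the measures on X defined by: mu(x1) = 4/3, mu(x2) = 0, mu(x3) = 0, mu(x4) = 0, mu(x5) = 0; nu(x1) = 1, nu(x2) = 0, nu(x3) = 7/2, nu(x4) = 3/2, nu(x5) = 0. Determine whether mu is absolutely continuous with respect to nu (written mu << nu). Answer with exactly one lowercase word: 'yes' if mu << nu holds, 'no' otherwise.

mu << nu means: every nu-null measurable set is also mu-null; equivalently, for every atom x, if nu({x}) = 0 then mu({x}) = 0.
Checking each atom:
  x1: nu = 1 > 0 -> no constraint.
  x2: nu = 0, mu = 0 -> consistent with mu << nu.
  x3: nu = 7/2 > 0 -> no constraint.
  x4: nu = 3/2 > 0 -> no constraint.
  x5: nu = 0, mu = 0 -> consistent with mu << nu.
No atom violates the condition. Therefore mu << nu.

yes


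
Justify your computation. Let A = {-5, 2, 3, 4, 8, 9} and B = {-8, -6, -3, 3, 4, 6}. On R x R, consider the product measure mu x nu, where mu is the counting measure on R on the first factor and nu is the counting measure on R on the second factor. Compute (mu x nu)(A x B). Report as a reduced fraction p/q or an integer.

For a measurable rectangle A x B, the product measure satisfies
  (mu x nu)(A x B) = mu(A) * nu(B).
  mu(A) = 6.
  nu(B) = 6.
  (mu x nu)(A x B) = 6 * 6 = 36.

36


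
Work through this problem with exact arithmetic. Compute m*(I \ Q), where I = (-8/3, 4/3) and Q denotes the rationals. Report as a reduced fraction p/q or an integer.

The interval I = (-8/3, 4/3) has m(I) = 4/3 - (-8/3) = 4 (endpoints are measure-zero, so open/closed/half-open agree). Write I = (I cap Q) u (I \ Q). The rationals in I are countable, so m*(I cap Q) = 0 (cover each rational by intervals whose total length is arbitrarily small). By countable subadditivity m*(I) <= m*(I cap Q) + m*(I \ Q), hence m*(I \ Q) >= m(I) = 4. The reverse inequality m*(I \ Q) <= m*(I) = 4 is trivial since (I \ Q) is a subset of I. Therefore m*(I \ Q) = 4.

4


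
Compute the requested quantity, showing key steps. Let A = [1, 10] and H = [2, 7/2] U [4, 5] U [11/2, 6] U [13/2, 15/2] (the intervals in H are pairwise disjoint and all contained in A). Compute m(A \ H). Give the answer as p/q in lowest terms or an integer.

The ambient interval has length m(A) = 10 - 1 = 9.
Since the holes are disjoint and sit inside A, by finite additivity
  m(H) = sum_i (b_i - a_i), and m(A \ H) = m(A) - m(H).
Computing the hole measures:
  m(H_1) = 7/2 - 2 = 3/2.
  m(H_2) = 5 - 4 = 1.
  m(H_3) = 6 - 11/2 = 1/2.
  m(H_4) = 15/2 - 13/2 = 1.
Summed: m(H) = 3/2 + 1 + 1/2 + 1 = 4.
So m(A \ H) = 9 - 4 = 5.

5


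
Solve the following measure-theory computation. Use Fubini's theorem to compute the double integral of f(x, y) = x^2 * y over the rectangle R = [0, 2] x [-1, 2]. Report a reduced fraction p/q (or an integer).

f(x, y) is a tensor product of a function of x and a function of y, and both factors are bounded continuous (hence Lebesgue integrable) on the rectangle, so Fubini's theorem applies:
  integral_R f d(m x m) = (integral_a1^b1 x^2 dx) * (integral_a2^b2 y dy).
Inner integral in x: integral_{0}^{2} x^2 dx = (2^3 - 0^3)/3
  = 8/3.
Inner integral in y: integral_{-1}^{2} y dy = (2^2 - (-1)^2)/2
  = 3/2.
Product: (8/3) * (3/2) = 4.

4


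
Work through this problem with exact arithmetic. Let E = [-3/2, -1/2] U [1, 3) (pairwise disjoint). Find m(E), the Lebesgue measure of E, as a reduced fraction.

For pairwise disjoint intervals, m(union_i I_i) = sum_i m(I_i),
and m is invariant under swapping open/closed endpoints (single points have measure 0).
So m(E) = sum_i (b_i - a_i).
  I_1 has length -1/2 - (-3/2) = 1.
  I_2 has length 3 - 1 = 2.
Summing:
  m(E) = 1 + 2 = 3.

3


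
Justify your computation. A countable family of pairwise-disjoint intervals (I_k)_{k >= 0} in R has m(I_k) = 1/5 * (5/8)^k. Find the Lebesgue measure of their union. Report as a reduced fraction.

By countable additivity of the Lebesgue measure on pairwise disjoint measurable sets,
  m(union_{k >= 0} I_k) = sum_{k >= 0} m(I_k) = sum_{k >= 0} a * r^k,
  with a = 1/5 and r = 5/8.
Since 0 < r = 5/8 < 1, the geometric series converges:
  sum_{k >= 0} a * r^k = a / (1 - r).
  = 1/5 / (1 - 5/8)
  = 1/5 / (3/8)
  = 8/15.

8/15


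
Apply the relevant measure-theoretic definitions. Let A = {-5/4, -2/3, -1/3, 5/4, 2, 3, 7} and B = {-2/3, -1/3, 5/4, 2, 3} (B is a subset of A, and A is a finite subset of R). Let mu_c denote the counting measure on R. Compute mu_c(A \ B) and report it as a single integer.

Counting measure assigns mu_c(E) = |E| (number of elements) when E is finite. For B subset A, A \ B is the set of elements of A not in B, so |A \ B| = |A| - |B|.
|A| = 7, |B| = 5, so mu_c(A \ B) = 7 - 5 = 2.

2


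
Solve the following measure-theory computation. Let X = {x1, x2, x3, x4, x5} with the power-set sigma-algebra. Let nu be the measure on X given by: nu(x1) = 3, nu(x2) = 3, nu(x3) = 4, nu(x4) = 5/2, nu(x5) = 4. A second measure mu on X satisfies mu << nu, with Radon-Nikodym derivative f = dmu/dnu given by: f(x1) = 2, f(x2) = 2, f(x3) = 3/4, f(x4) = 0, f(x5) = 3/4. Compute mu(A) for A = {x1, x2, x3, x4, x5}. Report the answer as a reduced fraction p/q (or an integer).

By the defining property of the Radon-Nikodym derivative, for every measurable set A,
  mu(A) = integral_A f dnu.
Since nu is a discrete measure concentrated on the atoms of X, the integral over A reduces to the sum
  mu(A) = sum_{x in A} f(x) * nu({x}).
Computing each term:
  x1: f(x1) * nu(x1) = 2 * 3 = 6.
  x2: f(x2) * nu(x2) = 2 * 3 = 6.
  x3: f(x3) * nu(x3) = 3/4 * 4 = 3.
  x4: f(x4) * nu(x4) = 0 * 5/2 = 0.
  x5: f(x5) * nu(x5) = 3/4 * 4 = 3.
Summing: mu(A) = 6 + 6 + 3 + 0 + 3 = 18.

18


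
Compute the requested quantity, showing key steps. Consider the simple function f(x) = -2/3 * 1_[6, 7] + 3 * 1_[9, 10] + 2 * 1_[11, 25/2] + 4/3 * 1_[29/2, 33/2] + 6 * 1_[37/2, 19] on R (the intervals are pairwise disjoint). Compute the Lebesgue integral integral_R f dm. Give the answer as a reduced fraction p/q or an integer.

For a simple function f = sum_i c_i * 1_{A_i} with disjoint A_i,
  integral f dm = sum_i c_i * m(A_i).
Lengths of the A_i:
  m(A_1) = 7 - 6 = 1.
  m(A_2) = 10 - 9 = 1.
  m(A_3) = 25/2 - 11 = 3/2.
  m(A_4) = 33/2 - 29/2 = 2.
  m(A_5) = 19 - 37/2 = 1/2.
Contributions c_i * m(A_i):
  (-2/3) * (1) = -2/3.
  (3) * (1) = 3.
  (2) * (3/2) = 3.
  (4/3) * (2) = 8/3.
  (6) * (1/2) = 3.
Total: -2/3 + 3 + 3 + 8/3 + 3 = 11.

11


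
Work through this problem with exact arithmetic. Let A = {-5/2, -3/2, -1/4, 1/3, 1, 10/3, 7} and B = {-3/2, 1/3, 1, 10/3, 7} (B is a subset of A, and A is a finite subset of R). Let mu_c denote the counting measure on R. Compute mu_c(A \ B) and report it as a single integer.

Counting measure assigns mu_c(E) = |E| (number of elements) when E is finite. For B subset A, A \ B is the set of elements of A not in B, so |A \ B| = |A| - |B|.
|A| = 7, |B| = 5, so mu_c(A \ B) = 7 - 5 = 2.

2


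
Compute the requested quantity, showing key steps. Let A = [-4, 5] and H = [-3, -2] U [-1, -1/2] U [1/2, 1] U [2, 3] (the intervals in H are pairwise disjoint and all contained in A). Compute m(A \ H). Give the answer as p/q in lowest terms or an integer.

The ambient interval has length m(A) = 5 - (-4) = 9.
Since the holes are disjoint and sit inside A, by finite additivity
  m(H) = sum_i (b_i - a_i), and m(A \ H) = m(A) - m(H).
Computing the hole measures:
  m(H_1) = -2 - (-3) = 1.
  m(H_2) = -1/2 - (-1) = 1/2.
  m(H_3) = 1 - 1/2 = 1/2.
  m(H_4) = 3 - 2 = 1.
Summed: m(H) = 1 + 1/2 + 1/2 + 1 = 3.
So m(A \ H) = 9 - 3 = 6.

6


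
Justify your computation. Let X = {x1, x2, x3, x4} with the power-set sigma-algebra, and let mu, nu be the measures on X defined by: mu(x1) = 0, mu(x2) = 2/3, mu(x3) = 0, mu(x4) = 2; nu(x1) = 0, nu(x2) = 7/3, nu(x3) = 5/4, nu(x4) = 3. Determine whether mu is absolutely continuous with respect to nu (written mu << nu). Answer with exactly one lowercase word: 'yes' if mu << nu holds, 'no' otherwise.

mu << nu means: every nu-null measurable set is also mu-null; equivalently, for every atom x, if nu({x}) = 0 then mu({x}) = 0.
Checking each atom:
  x1: nu = 0, mu = 0 -> consistent with mu << nu.
  x2: nu = 7/3 > 0 -> no constraint.
  x3: nu = 5/4 > 0 -> no constraint.
  x4: nu = 3 > 0 -> no constraint.
No atom violates the condition. Therefore mu << nu.

yes


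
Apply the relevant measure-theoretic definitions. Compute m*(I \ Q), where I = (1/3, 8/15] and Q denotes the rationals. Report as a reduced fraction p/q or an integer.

The interval I = (1/3, 8/15] has m(I) = 8/15 - 1/3 = 1/5 (endpoints are measure-zero, so open/closed/half-open agree). Write I = (I cap Q) u (I \ Q). The rationals in I are countable, so m*(I cap Q) = 0 (cover each rational by intervals whose total length is arbitrarily small). By countable subadditivity m*(I) <= m*(I cap Q) + m*(I \ Q), hence m*(I \ Q) >= m(I) = 1/5. The reverse inequality m*(I \ Q) <= m*(I) = 1/5 is trivial since (I \ Q) is a subset of I. Therefore m*(I \ Q) = 1/5.

1/5


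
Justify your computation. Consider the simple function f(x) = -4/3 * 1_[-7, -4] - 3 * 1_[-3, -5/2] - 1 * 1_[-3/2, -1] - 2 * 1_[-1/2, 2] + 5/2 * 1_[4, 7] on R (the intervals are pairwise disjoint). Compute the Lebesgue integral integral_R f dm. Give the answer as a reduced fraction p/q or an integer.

For a simple function f = sum_i c_i * 1_{A_i} with disjoint A_i,
  integral f dm = sum_i c_i * m(A_i).
Lengths of the A_i:
  m(A_1) = -4 - (-7) = 3.
  m(A_2) = -5/2 - (-3) = 1/2.
  m(A_3) = -1 - (-3/2) = 1/2.
  m(A_4) = 2 - (-1/2) = 5/2.
  m(A_5) = 7 - 4 = 3.
Contributions c_i * m(A_i):
  (-4/3) * (3) = -4.
  (-3) * (1/2) = -3/2.
  (-1) * (1/2) = -1/2.
  (-2) * (5/2) = -5.
  (5/2) * (3) = 15/2.
Total: -4 - 3/2 - 1/2 - 5 + 15/2 = -7/2.

-7/2


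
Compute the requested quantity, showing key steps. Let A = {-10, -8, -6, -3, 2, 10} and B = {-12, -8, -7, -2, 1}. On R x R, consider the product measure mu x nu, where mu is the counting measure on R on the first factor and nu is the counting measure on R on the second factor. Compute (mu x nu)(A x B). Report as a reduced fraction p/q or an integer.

For a measurable rectangle A x B, the product measure satisfies
  (mu x nu)(A x B) = mu(A) * nu(B).
  mu(A) = 6.
  nu(B) = 5.
  (mu x nu)(A x B) = 6 * 5 = 30.

30


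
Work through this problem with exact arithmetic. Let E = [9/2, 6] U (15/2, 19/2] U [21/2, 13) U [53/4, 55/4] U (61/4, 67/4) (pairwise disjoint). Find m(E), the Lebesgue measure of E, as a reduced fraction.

For pairwise disjoint intervals, m(union_i I_i) = sum_i m(I_i),
and m is invariant under swapping open/closed endpoints (single points have measure 0).
So m(E) = sum_i (b_i - a_i).
  I_1 has length 6 - 9/2 = 3/2.
  I_2 has length 19/2 - 15/2 = 2.
  I_3 has length 13 - 21/2 = 5/2.
  I_4 has length 55/4 - 53/4 = 1/2.
  I_5 has length 67/4 - 61/4 = 3/2.
Summing:
  m(E) = 3/2 + 2 + 5/2 + 1/2 + 3/2 = 8.

8


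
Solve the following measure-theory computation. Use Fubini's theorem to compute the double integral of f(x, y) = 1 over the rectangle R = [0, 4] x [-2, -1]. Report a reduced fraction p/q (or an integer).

f(x, y) is a tensor product of a function of x and a function of y, and both factors are bounded continuous (hence Lebesgue integrable) on the rectangle, so Fubini's theorem applies:
  integral_R f d(m x m) = (integral_a1^b1 1 dx) * (integral_a2^b2 1 dy).
Inner integral in x: integral_{0}^{4} 1 dx = (4^1 - 0^1)/1
  = 4.
Inner integral in y: integral_{-2}^{-1} 1 dy = ((-1)^1 - (-2)^1)/1
  = 1.
Product: (4) * (1) = 4.

4


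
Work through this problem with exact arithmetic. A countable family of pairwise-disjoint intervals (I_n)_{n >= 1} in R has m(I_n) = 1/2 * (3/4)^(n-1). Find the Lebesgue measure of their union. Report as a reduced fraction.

By countable additivity of the Lebesgue measure on pairwise disjoint measurable sets,
  m(union_{n >= 1} I_n) = sum_{n >= 1} m(I_n) = sum_{n >= 1} a * r^(n-1),
  with a = 1/2 and r = 3/4.
Since 0 < r = 3/4 < 1, the geometric series converges:
  sum_{n >= 1} a * r^(n-1) = a / (1 - r).
  = 1/2 / (1 - 3/4)
  = 1/2 / (1/4)
  = 2.

2


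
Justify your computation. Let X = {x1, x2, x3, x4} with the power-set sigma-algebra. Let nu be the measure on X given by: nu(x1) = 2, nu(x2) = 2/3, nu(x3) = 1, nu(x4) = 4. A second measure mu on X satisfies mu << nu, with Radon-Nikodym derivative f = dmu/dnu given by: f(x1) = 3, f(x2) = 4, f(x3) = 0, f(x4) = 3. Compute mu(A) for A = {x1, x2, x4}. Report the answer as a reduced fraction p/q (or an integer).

By the defining property of the Radon-Nikodym derivative, for every measurable set A,
  mu(A) = integral_A f dnu.
Since nu is a discrete measure concentrated on the atoms of X, the integral over A reduces to the sum
  mu(A) = sum_{x in A} f(x) * nu({x}).
Computing each term:
  x1: f(x1) * nu(x1) = 3 * 2 = 6.
  x2: f(x2) * nu(x2) = 4 * 2/3 = 8/3.
  x4: f(x4) * nu(x4) = 3 * 4 = 12.
Summing: mu(A) = 6 + 8/3 + 12 = 62/3.

62/3


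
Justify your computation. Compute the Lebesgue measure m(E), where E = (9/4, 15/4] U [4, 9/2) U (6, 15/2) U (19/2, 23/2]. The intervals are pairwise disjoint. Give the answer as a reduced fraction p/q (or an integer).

For pairwise disjoint intervals, m(union_i I_i) = sum_i m(I_i),
and m is invariant under swapping open/closed endpoints (single points have measure 0).
So m(E) = sum_i (b_i - a_i).
  I_1 has length 15/4 - 9/4 = 3/2.
  I_2 has length 9/2 - 4 = 1/2.
  I_3 has length 15/2 - 6 = 3/2.
  I_4 has length 23/2 - 19/2 = 2.
Summing:
  m(E) = 3/2 + 1/2 + 3/2 + 2 = 11/2.

11/2


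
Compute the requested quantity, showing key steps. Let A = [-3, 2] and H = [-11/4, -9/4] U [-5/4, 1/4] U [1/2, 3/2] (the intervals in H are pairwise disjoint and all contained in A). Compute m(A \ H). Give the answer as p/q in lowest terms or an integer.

The ambient interval has length m(A) = 2 - (-3) = 5.
Since the holes are disjoint and sit inside A, by finite additivity
  m(H) = sum_i (b_i - a_i), and m(A \ H) = m(A) - m(H).
Computing the hole measures:
  m(H_1) = -9/4 - (-11/4) = 1/2.
  m(H_2) = 1/4 - (-5/4) = 3/2.
  m(H_3) = 3/2 - 1/2 = 1.
Summed: m(H) = 1/2 + 3/2 + 1 = 3.
So m(A \ H) = 5 - 3 = 2.

2


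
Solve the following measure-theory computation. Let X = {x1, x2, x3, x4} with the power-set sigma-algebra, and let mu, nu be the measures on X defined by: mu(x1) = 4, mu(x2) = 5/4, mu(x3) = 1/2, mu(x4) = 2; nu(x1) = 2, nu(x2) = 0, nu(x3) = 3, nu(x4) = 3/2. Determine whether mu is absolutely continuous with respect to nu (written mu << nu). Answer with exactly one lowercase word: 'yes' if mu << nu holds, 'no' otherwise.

mu << nu means: every nu-null measurable set is also mu-null; equivalently, for every atom x, if nu({x}) = 0 then mu({x}) = 0.
Checking each atom:
  x1: nu = 2 > 0 -> no constraint.
  x2: nu = 0, mu = 5/4 > 0 -> violates mu << nu.
  x3: nu = 3 > 0 -> no constraint.
  x4: nu = 3/2 > 0 -> no constraint.
The atom(s) x2 violate the condition (nu = 0 but mu > 0). Therefore mu is NOT absolutely continuous w.r.t. nu.

no


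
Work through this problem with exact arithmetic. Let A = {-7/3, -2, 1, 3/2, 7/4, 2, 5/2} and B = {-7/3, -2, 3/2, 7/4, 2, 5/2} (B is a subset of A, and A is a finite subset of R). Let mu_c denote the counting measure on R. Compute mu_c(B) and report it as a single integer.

Counting measure assigns mu_c(E) = |E| (number of elements) when E is finite.
B has 6 element(s), so mu_c(B) = 6.

6


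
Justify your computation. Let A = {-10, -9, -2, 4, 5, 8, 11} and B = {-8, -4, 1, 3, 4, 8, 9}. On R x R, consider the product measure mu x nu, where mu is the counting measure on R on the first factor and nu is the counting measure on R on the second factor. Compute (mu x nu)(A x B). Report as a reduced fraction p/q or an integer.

For a measurable rectangle A x B, the product measure satisfies
  (mu x nu)(A x B) = mu(A) * nu(B).
  mu(A) = 7.
  nu(B) = 7.
  (mu x nu)(A x B) = 7 * 7 = 49.

49


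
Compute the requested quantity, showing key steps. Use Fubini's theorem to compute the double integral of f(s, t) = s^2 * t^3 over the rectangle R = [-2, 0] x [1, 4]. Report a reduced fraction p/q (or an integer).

f(s, t) is a tensor product of a function of s and a function of t, and both factors are bounded continuous (hence Lebesgue integrable) on the rectangle, so Fubini's theorem applies:
  integral_R f d(m x m) = (integral_a1^b1 s^2 ds) * (integral_a2^b2 t^3 dt).
Inner integral in s: integral_{-2}^{0} s^2 ds = (0^3 - (-2)^3)/3
  = 8/3.
Inner integral in t: integral_{1}^{4} t^3 dt = (4^4 - 1^4)/4
  = 255/4.
Product: (8/3) * (255/4) = 170.

170


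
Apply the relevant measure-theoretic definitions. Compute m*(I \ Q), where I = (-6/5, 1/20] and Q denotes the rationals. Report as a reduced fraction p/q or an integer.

The interval I = (-6/5, 1/20] has m(I) = 1/20 - (-6/5) = 5/4 (endpoints are measure-zero, so open/closed/half-open agree). Write I = (I cap Q) u (I \ Q). The rationals in I are countable, so m*(I cap Q) = 0 (cover each rational by intervals whose total length is arbitrarily small). By countable subadditivity m*(I) <= m*(I cap Q) + m*(I \ Q), hence m*(I \ Q) >= m(I) = 5/4. The reverse inequality m*(I \ Q) <= m*(I) = 5/4 is trivial since (I \ Q) is a subset of I. Therefore m*(I \ Q) = 5/4.

5/4


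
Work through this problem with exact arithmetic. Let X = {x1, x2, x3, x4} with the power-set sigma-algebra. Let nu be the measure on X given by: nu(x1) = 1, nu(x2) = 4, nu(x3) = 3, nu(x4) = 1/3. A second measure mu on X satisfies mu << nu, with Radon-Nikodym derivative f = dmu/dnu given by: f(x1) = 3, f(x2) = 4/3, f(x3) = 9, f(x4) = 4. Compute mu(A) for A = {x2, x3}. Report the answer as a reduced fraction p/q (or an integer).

By the defining property of the Radon-Nikodym derivative, for every measurable set A,
  mu(A) = integral_A f dnu.
Since nu is a discrete measure concentrated on the atoms of X, the integral over A reduces to the sum
  mu(A) = sum_{x in A} f(x) * nu({x}).
Computing each term:
  x2: f(x2) * nu(x2) = 4/3 * 4 = 16/3.
  x3: f(x3) * nu(x3) = 9 * 3 = 27.
Summing: mu(A) = 16/3 + 27 = 97/3.

97/3


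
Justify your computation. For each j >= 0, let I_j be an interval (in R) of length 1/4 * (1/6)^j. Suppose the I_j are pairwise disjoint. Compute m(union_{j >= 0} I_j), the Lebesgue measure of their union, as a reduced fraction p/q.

By countable additivity of the Lebesgue measure on pairwise disjoint measurable sets,
  m(union_{j >= 0} I_j) = sum_{j >= 0} m(I_j) = sum_{j >= 0} a * r^j,
  with a = 1/4 and r = 1/6.
Since 0 < r = 1/6 < 1, the geometric series converges:
  sum_{j >= 0} a * r^j = a / (1 - r).
  = 1/4 / (1 - 1/6)
  = 1/4 / (5/6)
  = 3/10.

3/10


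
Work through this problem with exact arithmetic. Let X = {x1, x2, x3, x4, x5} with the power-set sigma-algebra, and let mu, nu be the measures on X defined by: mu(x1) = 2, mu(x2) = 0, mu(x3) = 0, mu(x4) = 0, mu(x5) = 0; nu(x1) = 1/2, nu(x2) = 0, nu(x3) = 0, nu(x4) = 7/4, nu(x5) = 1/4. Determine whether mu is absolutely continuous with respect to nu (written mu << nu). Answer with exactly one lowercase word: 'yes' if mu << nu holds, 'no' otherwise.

mu << nu means: every nu-null measurable set is also mu-null; equivalently, for every atom x, if nu({x}) = 0 then mu({x}) = 0.
Checking each atom:
  x1: nu = 1/2 > 0 -> no constraint.
  x2: nu = 0, mu = 0 -> consistent with mu << nu.
  x3: nu = 0, mu = 0 -> consistent with mu << nu.
  x4: nu = 7/4 > 0 -> no constraint.
  x5: nu = 1/4 > 0 -> no constraint.
No atom violates the condition. Therefore mu << nu.

yes


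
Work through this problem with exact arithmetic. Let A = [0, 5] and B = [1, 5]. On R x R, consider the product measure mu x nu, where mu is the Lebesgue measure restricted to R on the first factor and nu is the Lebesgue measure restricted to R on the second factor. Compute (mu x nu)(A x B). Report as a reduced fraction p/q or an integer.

For a measurable rectangle A x B, the product measure satisfies
  (mu x nu)(A x B) = mu(A) * nu(B).
  mu(A) = 5.
  nu(B) = 4.
  (mu x nu)(A x B) = 5 * 4 = 20.

20


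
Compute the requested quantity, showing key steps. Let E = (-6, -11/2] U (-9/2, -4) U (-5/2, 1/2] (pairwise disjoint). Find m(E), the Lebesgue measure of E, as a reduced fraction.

For pairwise disjoint intervals, m(union_i I_i) = sum_i m(I_i),
and m is invariant under swapping open/closed endpoints (single points have measure 0).
So m(E) = sum_i (b_i - a_i).
  I_1 has length -11/2 - (-6) = 1/2.
  I_2 has length -4 - (-9/2) = 1/2.
  I_3 has length 1/2 - (-5/2) = 3.
Summing:
  m(E) = 1/2 + 1/2 + 3 = 4.

4


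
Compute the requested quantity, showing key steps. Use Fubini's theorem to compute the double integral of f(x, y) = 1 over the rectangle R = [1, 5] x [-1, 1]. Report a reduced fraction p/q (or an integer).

f(x, y) is a tensor product of a function of x and a function of y, and both factors are bounded continuous (hence Lebesgue integrable) on the rectangle, so Fubini's theorem applies:
  integral_R f d(m x m) = (integral_a1^b1 1 dx) * (integral_a2^b2 1 dy).
Inner integral in x: integral_{1}^{5} 1 dx = (5^1 - 1^1)/1
  = 4.
Inner integral in y: integral_{-1}^{1} 1 dy = (1^1 - (-1)^1)/1
  = 2.
Product: (4) * (2) = 8.

8


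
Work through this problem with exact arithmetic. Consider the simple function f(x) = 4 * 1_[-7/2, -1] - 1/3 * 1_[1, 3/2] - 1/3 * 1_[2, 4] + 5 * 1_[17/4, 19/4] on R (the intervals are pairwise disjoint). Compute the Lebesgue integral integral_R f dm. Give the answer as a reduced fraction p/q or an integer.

For a simple function f = sum_i c_i * 1_{A_i} with disjoint A_i,
  integral f dm = sum_i c_i * m(A_i).
Lengths of the A_i:
  m(A_1) = -1 - (-7/2) = 5/2.
  m(A_2) = 3/2 - 1 = 1/2.
  m(A_3) = 4 - 2 = 2.
  m(A_4) = 19/4 - 17/4 = 1/2.
Contributions c_i * m(A_i):
  (4) * (5/2) = 10.
  (-1/3) * (1/2) = -1/6.
  (-1/3) * (2) = -2/3.
  (5) * (1/2) = 5/2.
Total: 10 - 1/6 - 2/3 + 5/2 = 35/3.

35/3


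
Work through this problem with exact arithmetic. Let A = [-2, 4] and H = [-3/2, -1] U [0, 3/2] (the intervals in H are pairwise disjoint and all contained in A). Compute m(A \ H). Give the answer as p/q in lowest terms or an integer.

The ambient interval has length m(A) = 4 - (-2) = 6.
Since the holes are disjoint and sit inside A, by finite additivity
  m(H) = sum_i (b_i - a_i), and m(A \ H) = m(A) - m(H).
Computing the hole measures:
  m(H_1) = -1 - (-3/2) = 1/2.
  m(H_2) = 3/2 - 0 = 3/2.
Summed: m(H) = 1/2 + 3/2 = 2.
So m(A \ H) = 6 - 2 = 4.

4


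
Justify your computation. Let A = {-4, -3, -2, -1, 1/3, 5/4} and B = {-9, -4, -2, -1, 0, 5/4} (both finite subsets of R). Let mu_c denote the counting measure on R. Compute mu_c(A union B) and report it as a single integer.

Counting measure on a finite set equals cardinality. By inclusion-exclusion, |A union B| = |A| + |B| - |A cap B|.
|A| = 6, |B| = 6, |A cap B| = 4.
So mu_c(A union B) = 6 + 6 - 4 = 8.

8


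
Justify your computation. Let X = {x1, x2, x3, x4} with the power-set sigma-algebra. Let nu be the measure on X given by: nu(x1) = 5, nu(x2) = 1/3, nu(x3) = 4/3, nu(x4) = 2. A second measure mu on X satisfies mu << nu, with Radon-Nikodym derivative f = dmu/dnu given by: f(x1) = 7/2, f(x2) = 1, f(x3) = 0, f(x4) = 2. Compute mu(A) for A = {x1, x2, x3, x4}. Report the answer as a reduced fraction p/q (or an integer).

By the defining property of the Radon-Nikodym derivative, for every measurable set A,
  mu(A) = integral_A f dnu.
Since nu is a discrete measure concentrated on the atoms of X, the integral over A reduces to the sum
  mu(A) = sum_{x in A} f(x) * nu({x}).
Computing each term:
  x1: f(x1) * nu(x1) = 7/2 * 5 = 35/2.
  x2: f(x2) * nu(x2) = 1 * 1/3 = 1/3.
  x3: f(x3) * nu(x3) = 0 * 4/3 = 0.
  x4: f(x4) * nu(x4) = 2 * 2 = 4.
Summing: mu(A) = 35/2 + 1/3 + 0 + 4 = 131/6.

131/6


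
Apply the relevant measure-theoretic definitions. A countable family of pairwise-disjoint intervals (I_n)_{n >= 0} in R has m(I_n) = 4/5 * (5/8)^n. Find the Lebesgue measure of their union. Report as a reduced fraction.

By countable additivity of the Lebesgue measure on pairwise disjoint measurable sets,
  m(union_{n >= 0} I_n) = sum_{n >= 0} m(I_n) = sum_{n >= 0} a * r^n,
  with a = 4/5 and r = 5/8.
Since 0 < r = 5/8 < 1, the geometric series converges:
  sum_{n >= 0} a * r^n = a / (1 - r).
  = 4/5 / (1 - 5/8)
  = 4/5 / (3/8)
  = 32/15.

32/15


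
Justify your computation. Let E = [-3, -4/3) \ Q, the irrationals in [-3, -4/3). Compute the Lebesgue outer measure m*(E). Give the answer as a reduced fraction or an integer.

The interval I = [-3, -4/3) has m(I) = -4/3 - (-3) = 5/3 (endpoints are measure-zero, so open/closed/half-open agree). Write I = (I cap Q) u (I \ Q). The rationals in I are countable, so m*(I cap Q) = 0 (cover each rational by intervals whose total length is arbitrarily small). By countable subadditivity m*(I) <= m*(I cap Q) + m*(I \ Q), hence m*(I \ Q) >= m(I) = 5/3. The reverse inequality m*(I \ Q) <= m*(I) = 5/3 is trivial since (I \ Q) is a subset of I. Therefore m*(I \ Q) = 5/3.

5/3


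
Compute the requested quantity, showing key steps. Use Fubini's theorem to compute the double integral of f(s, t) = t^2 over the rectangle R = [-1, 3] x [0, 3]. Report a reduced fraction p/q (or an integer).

f(s, t) is a tensor product of a function of s and a function of t, and both factors are bounded continuous (hence Lebesgue integrable) on the rectangle, so Fubini's theorem applies:
  integral_R f d(m x m) = (integral_a1^b1 1 ds) * (integral_a2^b2 t^2 dt).
Inner integral in s: integral_{-1}^{3} 1 ds = (3^1 - (-1)^1)/1
  = 4.
Inner integral in t: integral_{0}^{3} t^2 dt = (3^3 - 0^3)/3
  = 9.
Product: (4) * (9) = 36.

36


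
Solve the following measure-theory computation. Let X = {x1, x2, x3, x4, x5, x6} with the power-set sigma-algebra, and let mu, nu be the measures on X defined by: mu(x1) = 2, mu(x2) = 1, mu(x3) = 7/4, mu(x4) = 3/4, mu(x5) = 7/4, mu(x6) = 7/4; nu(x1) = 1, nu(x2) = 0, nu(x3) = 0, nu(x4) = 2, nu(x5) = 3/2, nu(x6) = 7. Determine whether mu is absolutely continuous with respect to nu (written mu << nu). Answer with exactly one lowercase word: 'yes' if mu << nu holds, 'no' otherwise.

mu << nu means: every nu-null measurable set is also mu-null; equivalently, for every atom x, if nu({x}) = 0 then mu({x}) = 0.
Checking each atom:
  x1: nu = 1 > 0 -> no constraint.
  x2: nu = 0, mu = 1 > 0 -> violates mu << nu.
  x3: nu = 0, mu = 7/4 > 0 -> violates mu << nu.
  x4: nu = 2 > 0 -> no constraint.
  x5: nu = 3/2 > 0 -> no constraint.
  x6: nu = 7 > 0 -> no constraint.
The atom(s) x2, x3 violate the condition (nu = 0 but mu > 0). Therefore mu is NOT absolutely continuous w.r.t. nu.

no


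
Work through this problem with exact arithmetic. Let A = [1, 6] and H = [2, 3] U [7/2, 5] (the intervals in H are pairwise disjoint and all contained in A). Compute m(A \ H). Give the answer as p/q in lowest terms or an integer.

The ambient interval has length m(A) = 6 - 1 = 5.
Since the holes are disjoint and sit inside A, by finite additivity
  m(H) = sum_i (b_i - a_i), and m(A \ H) = m(A) - m(H).
Computing the hole measures:
  m(H_1) = 3 - 2 = 1.
  m(H_2) = 5 - 7/2 = 3/2.
Summed: m(H) = 1 + 3/2 = 5/2.
So m(A \ H) = 5 - 5/2 = 5/2.

5/2


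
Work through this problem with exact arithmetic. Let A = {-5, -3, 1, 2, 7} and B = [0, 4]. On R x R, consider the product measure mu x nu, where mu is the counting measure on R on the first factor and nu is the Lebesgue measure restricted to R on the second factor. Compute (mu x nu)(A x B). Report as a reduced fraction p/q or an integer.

For a measurable rectangle A x B, the product measure satisfies
  (mu x nu)(A x B) = mu(A) * nu(B).
  mu(A) = 5.
  nu(B) = 4.
  (mu x nu)(A x B) = 5 * 4 = 20.

20


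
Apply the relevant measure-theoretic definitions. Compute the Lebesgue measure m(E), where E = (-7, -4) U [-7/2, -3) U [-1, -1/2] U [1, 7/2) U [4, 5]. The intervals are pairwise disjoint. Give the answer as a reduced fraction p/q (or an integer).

For pairwise disjoint intervals, m(union_i I_i) = sum_i m(I_i),
and m is invariant under swapping open/closed endpoints (single points have measure 0).
So m(E) = sum_i (b_i - a_i).
  I_1 has length -4 - (-7) = 3.
  I_2 has length -3 - (-7/2) = 1/2.
  I_3 has length -1/2 - (-1) = 1/2.
  I_4 has length 7/2 - 1 = 5/2.
  I_5 has length 5 - 4 = 1.
Summing:
  m(E) = 3 + 1/2 + 1/2 + 5/2 + 1 = 15/2.

15/2


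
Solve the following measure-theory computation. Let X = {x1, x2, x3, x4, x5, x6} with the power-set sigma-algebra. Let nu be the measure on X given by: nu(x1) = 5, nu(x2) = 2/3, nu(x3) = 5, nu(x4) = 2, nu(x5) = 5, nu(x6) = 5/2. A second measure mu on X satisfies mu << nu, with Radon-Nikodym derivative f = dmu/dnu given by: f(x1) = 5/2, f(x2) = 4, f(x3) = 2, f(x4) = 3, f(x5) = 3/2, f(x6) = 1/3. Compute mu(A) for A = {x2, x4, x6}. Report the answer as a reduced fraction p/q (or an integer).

By the defining property of the Radon-Nikodym derivative, for every measurable set A,
  mu(A) = integral_A f dnu.
Since nu is a discrete measure concentrated on the atoms of X, the integral over A reduces to the sum
  mu(A) = sum_{x in A} f(x) * nu({x}).
Computing each term:
  x2: f(x2) * nu(x2) = 4 * 2/3 = 8/3.
  x4: f(x4) * nu(x4) = 3 * 2 = 6.
  x6: f(x6) * nu(x6) = 1/3 * 5/2 = 5/6.
Summing: mu(A) = 8/3 + 6 + 5/6 = 19/2.

19/2


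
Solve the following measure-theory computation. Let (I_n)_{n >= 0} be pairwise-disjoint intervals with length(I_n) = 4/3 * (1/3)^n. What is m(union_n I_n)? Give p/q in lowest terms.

By countable additivity of the Lebesgue measure on pairwise disjoint measurable sets,
  m(union_{n >= 0} I_n) = sum_{n >= 0} m(I_n) = sum_{n >= 0} a * r^n,
  with a = 4/3 and r = 1/3.
Since 0 < r = 1/3 < 1, the geometric series converges:
  sum_{n >= 0} a * r^n = a / (1 - r).
  = 4/3 / (1 - 1/3)
  = 4/3 / (2/3)
  = 2.

2


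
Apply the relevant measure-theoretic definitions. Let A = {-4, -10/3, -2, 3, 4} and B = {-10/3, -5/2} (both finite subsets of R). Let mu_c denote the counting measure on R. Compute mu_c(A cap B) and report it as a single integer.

Counting measure on a finite set equals cardinality. mu_c(A cap B) = |A cap B| (elements appearing in both).
Enumerating the elements of A that also lie in B gives 1 element(s).
So mu_c(A cap B) = 1.

1


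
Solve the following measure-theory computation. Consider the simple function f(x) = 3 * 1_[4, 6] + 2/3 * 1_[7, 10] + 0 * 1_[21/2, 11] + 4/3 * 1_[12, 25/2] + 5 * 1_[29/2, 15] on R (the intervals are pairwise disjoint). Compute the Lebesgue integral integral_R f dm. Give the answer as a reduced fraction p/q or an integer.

For a simple function f = sum_i c_i * 1_{A_i} with disjoint A_i,
  integral f dm = sum_i c_i * m(A_i).
Lengths of the A_i:
  m(A_1) = 6 - 4 = 2.
  m(A_2) = 10 - 7 = 3.
  m(A_3) = 11 - 21/2 = 1/2.
  m(A_4) = 25/2 - 12 = 1/2.
  m(A_5) = 15 - 29/2 = 1/2.
Contributions c_i * m(A_i):
  (3) * (2) = 6.
  (2/3) * (3) = 2.
  (0) * (1/2) = 0.
  (4/3) * (1/2) = 2/3.
  (5) * (1/2) = 5/2.
Total: 6 + 2 + 0 + 2/3 + 5/2 = 67/6.

67/6


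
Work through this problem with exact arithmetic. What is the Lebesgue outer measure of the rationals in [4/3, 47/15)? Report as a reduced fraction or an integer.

The set Q cap [4/3, 47/15) is countable (a subset of the countable set Q). Lebesgue outer measure of any countable set is 0: each singleton {q} has m*({q}) = 0, and by countable subadditivity m*(union_k {q_k}) <= sum_k m*({q_k}) = sum_k 0 = 0. The reverse inequality m*(E) >= 0 is automatic. So m*(Q cap [4/3, 47/15)) = 0.

0
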